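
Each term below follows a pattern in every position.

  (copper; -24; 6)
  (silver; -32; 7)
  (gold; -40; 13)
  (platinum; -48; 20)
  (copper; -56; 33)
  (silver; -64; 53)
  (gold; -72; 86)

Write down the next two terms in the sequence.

(platinum; -80; 139), (copper; -88; 225)

Metal: copper, silver, gold, platinum, copper, silver, gold → platinum → copper (repeats copper → silver → gold → platinum).
Second coordinate goes -24, -32, -40, -48, -56, -64, -72 → -80 → -88 (−8 each step).
Third coordinate — each term is the sum of the two before it: 6, 7, 13, 20, 33, 53, 86 → 139 → 225.
Putting the parts together: (platinum; -80; 139) and then (copper; -88; 225).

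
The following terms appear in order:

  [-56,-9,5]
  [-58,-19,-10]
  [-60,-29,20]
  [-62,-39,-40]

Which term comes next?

[-64,-49,80]

First slot: −2 each step, so -56, -58, -60, -62 → -64.
Second slot: −10 each step; -9, -19, -29, -39 → -49.
Third slot — ×(-2) each step: 5, -10, 20, -40 → 80.
Putting it together: [-64,-49,80].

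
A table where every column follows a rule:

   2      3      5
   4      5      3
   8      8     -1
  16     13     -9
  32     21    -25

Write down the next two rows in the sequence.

First component: ×2 each step; 2, 4, 8, 16, 32 → 64 → 128.
Second component: each term is the sum of the two before it; 3, 5, 8, 13, 21 → 34 → 55.
Third component: together with the first component always sums to 7; 5, 3, -1, -9, -25 → -57 → -121.
So the next two rows are 64  34  -57 and 128  55  -121.

64  34  -57; 128  55  -121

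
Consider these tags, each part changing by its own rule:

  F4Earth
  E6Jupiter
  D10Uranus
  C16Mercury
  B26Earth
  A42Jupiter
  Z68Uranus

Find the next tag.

Letter: letters move back 1 place in the alphabet, wrapping A→Z, so F, E, D, C, B, A, Z → Y.
Second component goes 4, 6, 10, 16, 26, 42, 68 → 110 (each term is the sum of the two before it).
For the planet, repeats Earth → Jupiter → Uranus → Mercury: Earth, Jupiter, Uranus, Mercury, Earth, Jupiter, Uranus → Mercury.
Putting it together: Y110Mercury.

Y110Mercury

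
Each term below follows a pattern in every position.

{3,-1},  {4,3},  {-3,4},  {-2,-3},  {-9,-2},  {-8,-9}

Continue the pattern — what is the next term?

{-15,-8}

First slot: 3, 4, -3, -2, -9, -8 → -15 (alternating steps +1, −7, +1, −7, …).
Second slot: always the previous value of the first slot, so -1, 3, 4, -3, -2, -9 → -8.
Combining the parts gives {-15,-8}.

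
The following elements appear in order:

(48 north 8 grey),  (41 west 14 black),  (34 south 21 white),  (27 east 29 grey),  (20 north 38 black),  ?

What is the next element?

For the first component, −7 each step: 48, 41, 34, 27, 20 → 13.
Direction goes north, west, south, east, north → west (repeats north → west → south → east).
Third component goes 8, 14, 21, 29, 38 → 48 (differences are 6, 7, 8, … (increasing by 1 each time)).
Shade goes grey, black, white, grey, black → white (repeats grey → black → white).
Putting it together: (13 west 48 white).

(13 west 48 white)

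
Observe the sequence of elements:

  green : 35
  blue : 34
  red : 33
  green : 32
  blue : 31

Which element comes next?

Colour goes green, blue, red, green, blue → red (repeats green → blue → red).
Second component: −1 each step, so 35, 34, 33, 32, 31 → 30.
So the next element is red : 30.

red : 30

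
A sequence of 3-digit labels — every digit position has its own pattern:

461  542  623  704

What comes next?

885

First digit: +1 each step, mod 10, so 4, 5, 6, 7 → 8.
Second digit: −2 each step, mod 10; 6, 4, 2, 0 → 8.
Third digit goes 1, 2, 3, 4 → 5 (+1 each step, mod 10).
Combining the parts gives 885.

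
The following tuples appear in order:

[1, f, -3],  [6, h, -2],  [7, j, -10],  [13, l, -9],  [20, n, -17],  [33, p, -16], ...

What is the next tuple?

First component — each term is the sum of the two before it: 1, 6, 7, 13, 20, 33 → 53.
Letter: f, h, j, l, n, p → r (letters move forward 2 places in the alphabet).
Third component: alternating steps +1, −8, +1, −8, …, so -3, -2, -10, -9, -17, -16 → -24.
So the next tuple is [53, r, -24].

[53, r, -24]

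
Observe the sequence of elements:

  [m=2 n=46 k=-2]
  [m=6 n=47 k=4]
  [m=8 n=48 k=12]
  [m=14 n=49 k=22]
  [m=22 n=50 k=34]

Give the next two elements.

[m=36 n=51 k=48], [m=58 n=52 k=64]

M: each term is the sum of the two before it, so 2, 6, 8, 14, 22 → 36 → 58.
N: +1 each step; 46, 47, 48, 49, 50 → 51 → 52.
K — differences are 6, 8, 10, … (increasing by 2 each time): -2, 4, 12, 22, 34 → 48 → 64.
So the next two elements are [m=36 n=51 k=48] and [m=58 n=52 k=64].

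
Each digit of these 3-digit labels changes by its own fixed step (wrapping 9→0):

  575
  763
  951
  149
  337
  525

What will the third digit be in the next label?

3

Third digit goes 5, 3, 1, 9, 7, 5 → 3 (−2 each step, mod 10).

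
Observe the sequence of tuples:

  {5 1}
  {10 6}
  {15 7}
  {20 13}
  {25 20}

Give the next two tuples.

{30 33}, {35 53}

First coordinate — +5 each step: 5, 10, 15, 20, 25 → 30 → 35.
Second coordinate goes 1, 6, 7, 13, 20 → 33 → 53 (each term is the sum of the two before it).
So the next two tuples are {30 33} and {35 53}.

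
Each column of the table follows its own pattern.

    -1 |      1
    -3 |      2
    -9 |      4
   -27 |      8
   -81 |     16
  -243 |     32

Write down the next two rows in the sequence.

-729  64; -2187  128

First component — ×3 each step: -1, -3, -9, -27, -81, -243 → -729 → -2187.
For the second component, ×2 each step: 1, 2, 4, 8, 16, 32 → 64 → 128.
So the next two rows are -729  64 and -2187  128.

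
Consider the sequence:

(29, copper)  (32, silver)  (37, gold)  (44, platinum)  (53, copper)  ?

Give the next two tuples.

For the first component, differences are 3, 5, 7, … (increasing by 2 each time): 29, 32, 37, 44, 53 → 64 → 77.
Metal: repeats copper → silver → gold → platinum, so copper, silver, gold, platinum, copper → silver → gold.
So the next two tuples are (64, silver) and (77, gold).

(64, silver), (77, gold)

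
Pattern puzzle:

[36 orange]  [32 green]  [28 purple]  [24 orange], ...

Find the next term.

First value goes 36, 32, 28, 24 → 20 (−4 each step).
Colour: orange, green, purple, orange → green (repeats orange → green → purple).
Combining the parts gives [20 green].

[20 green]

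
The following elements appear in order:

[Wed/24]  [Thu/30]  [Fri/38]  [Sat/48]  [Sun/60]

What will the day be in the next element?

Mon

Day: Wed, Thu, Fri, Sat, Sun → Mon (runs through the weekdays Mon→Sun).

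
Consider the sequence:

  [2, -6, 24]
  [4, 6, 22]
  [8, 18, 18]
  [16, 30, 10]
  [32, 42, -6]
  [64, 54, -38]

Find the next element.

[128, 66, -102]

First component: ×2 each step; 2, 4, 8, 16, 32, 64 → 128.
Second component goes -6, 6, 18, 30, 42, 54 → 66 (+12 each step).
Third component: 24, 22, 18, 10, -6, -38 → -102 (together with the first component always sums to 26).
Combining the parts gives [128, 66, -102].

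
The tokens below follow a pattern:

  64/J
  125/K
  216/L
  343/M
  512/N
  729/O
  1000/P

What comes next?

First component goes 64, 125, 216, 343, 512, 729, 1000 → 1331 (perfect cubes: 4³, 5³, 6³, …).
Letter: J, K, L, M, N, O, P → Q (letters move forward 1 place in the alphabet).
So the next token is 1331/Q.

1331/Q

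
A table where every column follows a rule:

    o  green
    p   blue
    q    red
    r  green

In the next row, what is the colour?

blue

Colour: repeats green → blue → red; green, blue, red, green → blue.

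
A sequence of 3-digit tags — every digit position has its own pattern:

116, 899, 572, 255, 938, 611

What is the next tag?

First digit: −3 each step, mod 10, so 1, 8, 5, 2, 9, 6 → 3.
Second digit: 1, 9, 7, 5, 3, 1 → 9 (−2 each step, mod 10).
Third digit goes 6, 9, 2, 5, 8, 1 → 4 (+3 each step, mod 10).
So the next tag is 394.

394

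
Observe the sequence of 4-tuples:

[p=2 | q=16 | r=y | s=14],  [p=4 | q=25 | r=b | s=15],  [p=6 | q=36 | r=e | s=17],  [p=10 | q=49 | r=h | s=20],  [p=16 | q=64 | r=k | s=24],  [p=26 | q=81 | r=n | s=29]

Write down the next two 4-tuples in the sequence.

P: 2, 4, 6, 10, 16, 26 → 42 → 68 (each term is the sum of the two before it).
Q goes 16, 25, 36, 49, 64, 81 → 100 → 121 (perfect squares: 4², 5², 6², …).
R: letters move forward 3 places in the alphabet, wrapping Z→A, so y, b, e, h, k, n → q → t.
S: differences are 1, 2, 3, … (increasing by 1 each time), so 14, 15, 17, 20, 24, 29 → 35 → 42.
Putting the parts together: [p=42 | q=100 | r=q | s=35] and then [p=68 | q=121 | r=t | s=42].

[p=42 | q=100 | r=q | s=35], [p=68 | q=121 | r=t | s=42]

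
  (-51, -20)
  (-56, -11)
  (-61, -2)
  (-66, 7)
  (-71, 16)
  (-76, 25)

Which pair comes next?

First component: −5 each step; -51, -56, -61, -66, -71, -76 → -81.
Second component goes -20, -11, -2, 7, 16, 25 → 34 (+9 each step).
Putting it together: (-81, 34).

(-81, 34)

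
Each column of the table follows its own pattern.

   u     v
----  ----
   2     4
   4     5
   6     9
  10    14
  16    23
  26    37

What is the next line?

Column u: each term is the sum of the two before it, so 2, 4, 6, 10, 16, 26 → 42.
Column v goes 4, 5, 9, 14, 23, 37 → 60 (each term is the sum of the two before it).
Combining the parts gives 42  60.

42  60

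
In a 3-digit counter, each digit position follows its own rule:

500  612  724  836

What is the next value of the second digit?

Second digit goes 0, 1, 2, 3 → 4 (+1 each step, mod 10).

4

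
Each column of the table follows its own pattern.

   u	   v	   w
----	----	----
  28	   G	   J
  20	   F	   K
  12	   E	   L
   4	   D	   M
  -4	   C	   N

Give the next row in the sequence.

Column u goes 28, 20, 12, 4, -4 → -12 (−8 each step).
Column v: letters move back 1 place in the alphabet, so G, F, E, D, C → B.
Column w: letters move forward 1 place in the alphabet, so J, K, L, M, N → O.
So the next row is -12  B  O.

-12  B  O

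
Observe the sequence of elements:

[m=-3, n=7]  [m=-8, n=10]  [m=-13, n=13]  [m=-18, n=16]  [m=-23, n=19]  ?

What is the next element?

[m=-28, n=22]

M: −5 each step, so -3, -8, -13, -18, -23 → -28.
N — +3 each step: 7, 10, 13, 16, 19 → 22.
Combining the parts gives [m=-28, n=22].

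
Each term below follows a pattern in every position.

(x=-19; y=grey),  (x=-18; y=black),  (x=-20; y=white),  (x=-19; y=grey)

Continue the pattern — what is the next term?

(x=-21; y=black)

X — alternating steps +1, −2, +1, −2, …: -19, -18, -20, -19 → -21.
Y: repeats grey → black → white, so grey, black, white, grey → black.
Putting it together: (x=-21; y=black).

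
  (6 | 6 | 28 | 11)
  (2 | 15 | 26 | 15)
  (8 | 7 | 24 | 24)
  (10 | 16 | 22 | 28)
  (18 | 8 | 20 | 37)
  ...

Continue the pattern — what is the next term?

First part: each term is the sum of the two before it, so 6, 2, 8, 10, 18 → 28.
Second part — alternating steps +9, −8, +9, −8, …: 6, 15, 7, 16, 8 → 17.
Third part — −2 each step: 28, 26, 24, 22, 20 → 18.
Fourth part — alternating steps +4, +9, +4, +9, …: 11, 15, 24, 28, 37 → 41.
Putting it together: (28 | 17 | 18 | 41).

(28 | 17 | 18 | 41)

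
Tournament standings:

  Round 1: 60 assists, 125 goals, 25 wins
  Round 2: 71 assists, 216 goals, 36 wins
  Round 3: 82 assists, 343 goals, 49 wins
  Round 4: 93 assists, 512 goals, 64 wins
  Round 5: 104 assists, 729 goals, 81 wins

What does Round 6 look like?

Assists goes 60, 71, 82, 93, 104 → 115 (+11 each step).
Goals goes 125, 216, 343, 512, 729 → 1000 (perfect cubes: 5³, 6³, 7³, …).
For the wins, perfect squares: 5², 6², 7², …: 25, 36, 49, 64, 81 → 100.
Putting it together: 115 assists, 1000 goals, 100 wins.

115 assists, 1000 goals, 100 wins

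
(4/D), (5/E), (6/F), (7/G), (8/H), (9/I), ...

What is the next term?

(10/J)

First component goes 4, 5, 6, 7, 8, 9 → 10 (+1 each step).
Letter: D, E, F, G, H, I → J (letters move forward 1 place in the alphabet).
Combining the parts gives (10/J).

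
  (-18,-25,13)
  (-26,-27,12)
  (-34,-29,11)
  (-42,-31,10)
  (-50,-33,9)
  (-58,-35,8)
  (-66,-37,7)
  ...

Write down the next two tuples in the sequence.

(-74,-39,6), (-82,-41,5)

First component: −8 each step, so -18, -26, -34, -42, -50, -58, -66 → -74 → -82.
Second component: -25, -27, -29, -31, -33, -35, -37 → -39 → -41 (−2 each step).
Third component goes 13, 12, 11, 10, 9, 8, 7 → 6 → 5 (−1 each step).
Putting the parts together: (-74,-39,6) and then (-82,-41,5).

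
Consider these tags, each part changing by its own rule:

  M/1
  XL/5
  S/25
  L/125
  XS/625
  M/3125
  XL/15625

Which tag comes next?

Size — repeats M → XL → S → L → XS: M, XL, S, L, XS, M, XL → S.
For the second component, ×5 each step: 1, 5, 25, 125, 625, 3125, 15625 → 78125.
Putting it together: S/78125.

S/78125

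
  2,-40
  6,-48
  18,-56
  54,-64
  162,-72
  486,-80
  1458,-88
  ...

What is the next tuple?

4374,-96

First part — ×3 each step: 2, 6, 18, 54, 162, 486, 1458 → 4374.
For the second part, −8 each step: -40, -48, -56, -64, -72, -80, -88 → -96.
So the next tuple is 4374,-96.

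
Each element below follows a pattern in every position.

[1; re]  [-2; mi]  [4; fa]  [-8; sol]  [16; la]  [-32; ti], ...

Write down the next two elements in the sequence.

First slot — ×(-2) each step: 1, -2, 4, -8, 16, -32 → 64 → -128.
Note: re, mi, fa, sol, la, ti → do → re (runs through the solfège scale do→ti).
Putting the parts together: [64; do] and then [-128; re].

[64; do], [-128; re]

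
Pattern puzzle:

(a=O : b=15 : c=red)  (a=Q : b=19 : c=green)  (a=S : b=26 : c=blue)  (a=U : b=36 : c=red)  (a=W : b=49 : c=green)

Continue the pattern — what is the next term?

(a=Y : b=65 : c=blue)

A: O, Q, S, U, W → Y (letters move forward 2 places in the alphabet).
B — differences are 4, 7, 10, … (increasing by 3 each time): 15, 19, 26, 36, 49 → 65.
C goes red, green, blue, red, green → blue (repeats red → green → blue).
So the next term is (a=Y : b=65 : c=blue).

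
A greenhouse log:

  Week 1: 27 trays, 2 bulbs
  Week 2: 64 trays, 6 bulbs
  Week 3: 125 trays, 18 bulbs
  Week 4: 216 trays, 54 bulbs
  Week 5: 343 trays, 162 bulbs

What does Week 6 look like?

Trays: perfect cubes: 3³, 4³, 5³, …, so 27, 64, 125, 216, 343 → 512.
Bulbs goes 2, 6, 18, 54, 162 → 486 (×3 each step).
Combining the parts gives 512 trays, 486 bulbs.

512 trays, 486 bulbs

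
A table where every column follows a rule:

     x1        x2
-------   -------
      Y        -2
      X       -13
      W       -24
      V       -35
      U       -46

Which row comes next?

T  -57

Column x1: letters move back 1 place in the alphabet, so Y, X, W, V, U → T.
Column x2: −11 each step, so -2, -13, -24, -35, -46 → -57.
So the next row is T  -57.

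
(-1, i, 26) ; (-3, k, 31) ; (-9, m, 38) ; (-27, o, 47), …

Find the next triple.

For the first entry, ×3 each step: -1, -3, -9, -27 → -81.
Letter: letters move forward 2 places in the alphabet; i, k, m, o → q.
Third entry: differences are 5, 7, 9, … (increasing by 2 each time); 26, 31, 38, 47 → 58.
Putting it together: (-81, q, 58).

(-81, q, 58)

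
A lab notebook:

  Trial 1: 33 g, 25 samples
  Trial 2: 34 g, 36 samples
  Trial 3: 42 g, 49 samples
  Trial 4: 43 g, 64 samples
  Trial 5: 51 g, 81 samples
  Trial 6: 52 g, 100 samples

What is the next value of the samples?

121

Samples: perfect squares: 5², 6², 7², …; 25, 36, 49, 64, 81, 100 → 121.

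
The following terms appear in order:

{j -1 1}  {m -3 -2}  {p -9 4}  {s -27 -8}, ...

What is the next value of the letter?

v

Letter: letters move forward 3 places in the alphabet, so j, m, p, s → v.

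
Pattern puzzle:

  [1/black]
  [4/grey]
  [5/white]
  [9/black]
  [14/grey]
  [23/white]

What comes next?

[37/black]

First entry goes 1, 4, 5, 9, 14, 23 → 37 (each term is the sum of the two before it).
For the shade, repeats black → grey → white: black, grey, white, black, grey, white → black.
Combining the parts gives [37/black].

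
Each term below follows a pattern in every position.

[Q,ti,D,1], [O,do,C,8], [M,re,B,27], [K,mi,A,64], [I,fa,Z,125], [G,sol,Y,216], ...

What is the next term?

[E,la,X,343]

For the first letter, letters move back 2 places in the alphabet: Q, O, M, K, I, G → E.
Note — runs through the solfège scale do→ti: ti, do, re, mi, fa, sol → la.
Second letter — letters move back 1 place in the alphabet, wrapping A→Z: D, C, B, A, Z, Y → X.
Fourth entry: 1, 8, 27, 64, 125, 216 → 343 (perfect cubes: 1³, 2³, 3³, …).
So the next term is [E,la,X,343].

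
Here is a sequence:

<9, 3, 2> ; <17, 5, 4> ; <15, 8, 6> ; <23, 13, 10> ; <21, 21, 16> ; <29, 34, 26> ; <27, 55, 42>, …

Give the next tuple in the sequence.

<35, 89, 68>

For the first coordinate, alternating steps +8, −2, +8, −2, …: 9, 17, 15, 23, 21, 29, 27 → 35.
Second coordinate goes 3, 5, 8, 13, 21, 34, 55 → 89 (each term is the sum of the two before it).
Third coordinate goes 2, 4, 6, 10, 16, 26, 42 → 68 (each term is the sum of the two before it).
So the next tuple is <35, 89, 68>.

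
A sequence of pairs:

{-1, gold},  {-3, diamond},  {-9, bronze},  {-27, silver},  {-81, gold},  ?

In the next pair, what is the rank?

diamond

Rank: repeats gold → diamond → bronze → silver, so gold, diamond, bronze, silver, gold → diamond.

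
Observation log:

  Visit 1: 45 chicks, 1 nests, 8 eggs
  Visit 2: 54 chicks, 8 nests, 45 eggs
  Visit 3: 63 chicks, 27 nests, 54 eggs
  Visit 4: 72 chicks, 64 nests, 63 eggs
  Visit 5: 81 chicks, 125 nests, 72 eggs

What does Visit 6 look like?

Chicks: 45, 54, 63, 72, 81 → 90 (+9 each step).
Nests: perfect cubes: 1³, 2³, 3³, …, so 1, 8, 27, 64, 125 → 216.
Eggs — always the previous value of the chicks: 8, 45, 54, 63, 72 → 81.
So the next row is 90 chicks, 216 nests, 81 eggs.

90 chicks, 216 nests, 81 eggs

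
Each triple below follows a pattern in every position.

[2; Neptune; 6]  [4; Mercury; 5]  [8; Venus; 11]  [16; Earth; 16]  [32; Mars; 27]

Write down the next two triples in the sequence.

[64; Jupiter; 43], [128; Saturn; 70]

First entry: 2, 4, 8, 16, 32 → 64 → 128 (×2 each step).
Planet goes Neptune, Mercury, Venus, Earth, Mars → Jupiter → Saturn (runs through the planets Mercury→Neptune).
Third entry goes 6, 5, 11, 16, 27 → 43 → 70 (each term is the sum of the two before it).
Putting the parts together: [64; Jupiter; 43] and then [128; Saturn; 70].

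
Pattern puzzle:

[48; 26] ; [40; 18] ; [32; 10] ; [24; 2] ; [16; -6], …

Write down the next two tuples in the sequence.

First part: −8 each step; 48, 40, 32, 24, 16 → 8 → 0.
Second part — −8 each step: 26, 18, 10, 2, -6 → -14 → -22.
Putting the parts together: [8; -14] and then [0; -22].

[8; -14], [0; -22]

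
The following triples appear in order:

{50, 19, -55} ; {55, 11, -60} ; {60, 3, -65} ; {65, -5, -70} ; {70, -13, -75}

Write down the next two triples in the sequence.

First coordinate: 50, 55, 60, 65, 70 → 75 → 80 (+5 each step).
Second coordinate — −8 each step: 19, 11, 3, -5, -13 → -21 → -29.
Third coordinate — −5 each step: -55, -60, -65, -70, -75 → -80 → -85.
Putting the parts together: {75, -21, -80} and then {80, -29, -85}.

{75, -21, -80}, {80, -29, -85}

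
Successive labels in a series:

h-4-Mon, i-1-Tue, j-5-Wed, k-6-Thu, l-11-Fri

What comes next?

Letter: letters move forward 1 place in the alphabet, so h, i, j, k, l → m.
Second component: each term is the sum of the two before it; 4, 1, 5, 6, 11 → 17.
Day: runs through the weekdays Mon→Sun; Mon, Tue, Wed, Thu, Fri → Sat.
Putting it together: m-17-Sat.

m-17-Sat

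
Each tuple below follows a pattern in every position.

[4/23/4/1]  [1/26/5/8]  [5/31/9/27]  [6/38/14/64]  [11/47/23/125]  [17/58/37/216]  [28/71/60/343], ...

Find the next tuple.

[45/86/97/512]

First value goes 4, 1, 5, 6, 11, 17, 28 → 45 (each term is the sum of the two before it).
Second value: differences are 3, 5, 7, … (increasing by 2 each time); 23, 26, 31, 38, 47, 58, 71 → 86.
Third value: each term is the sum of the two before it, so 4, 5, 9, 14, 23, 37, 60 → 97.
Fourth value — perfect cubes: 1³, 2³, 3³, …: 1, 8, 27, 64, 125, 216, 343 → 512.
Putting it together: [45/86/97/512].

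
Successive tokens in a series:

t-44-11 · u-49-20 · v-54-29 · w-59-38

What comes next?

x-64-47

Letter goes t, u, v, w → x (letters move forward 1 place in the alphabet).
Second component: +5 each step, so 44, 49, 54, 59 → 64.
Third component — +9 each step: 11, 20, 29, 38 → 47.
So the next token is x-64-47.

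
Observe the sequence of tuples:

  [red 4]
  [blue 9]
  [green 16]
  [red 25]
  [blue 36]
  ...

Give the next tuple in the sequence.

Colour: repeats red → blue → green, so red, blue, green, red, blue → green.
Second entry: 4, 9, 16, 25, 36 → 49 (perfect squares: 2², 3², 4², …).
So the next tuple is [green 49].

[green 49]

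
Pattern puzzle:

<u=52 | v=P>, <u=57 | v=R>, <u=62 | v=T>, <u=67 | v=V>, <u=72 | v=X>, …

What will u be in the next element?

77

U: +5 each step, so 52, 57, 62, 67, 72 → 77.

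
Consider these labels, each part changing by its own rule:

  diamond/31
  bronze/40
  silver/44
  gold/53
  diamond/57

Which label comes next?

bronze/66

Rank: diamond, bronze, silver, gold, diamond → bronze (repeats diamond → bronze → silver → gold).
Second component: 31, 40, 44, 53, 57 → 66 (alternating steps +9, +4, +9, +4, …).
Combining the parts gives bronze/66.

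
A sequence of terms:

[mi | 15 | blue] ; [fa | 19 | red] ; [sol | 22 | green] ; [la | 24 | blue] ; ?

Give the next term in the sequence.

[ti | 25 | red]

Note — runs through the solfège scale do→ti: mi, fa, sol, la → ti.
Second entry — differences are 4, 3, 2, … (decreasing by 1 each time): 15, 19, 22, 24 → 25.
For the colour, repeats blue → red → green: blue, red, green, blue → red.
Putting it together: [ti | 25 | red].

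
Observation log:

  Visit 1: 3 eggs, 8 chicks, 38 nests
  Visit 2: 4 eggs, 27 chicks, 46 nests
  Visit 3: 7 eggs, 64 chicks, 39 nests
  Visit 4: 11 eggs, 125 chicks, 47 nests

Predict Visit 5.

18 eggs, 216 chicks, 40 nests

Eggs: each term is the sum of the two before it, so 3, 4, 7, 11 → 18.
Chicks: perfect cubes: 2³, 3³, 4³, …; 8, 27, 64, 125 → 216.
Nests: 38, 46, 39, 47 → 40 (alternating steps +8, −7, +8, −7, …).
So the next line is 18 eggs, 216 chicks, 40 nests.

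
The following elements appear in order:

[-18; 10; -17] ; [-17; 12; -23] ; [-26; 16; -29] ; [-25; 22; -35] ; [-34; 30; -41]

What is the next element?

[-33; 40; -47]

First slot: -18, -17, -26, -25, -34 → -33 (alternating steps +1, −9, +1, −9, …).
Second slot: differences are 2, 4, 6, … (increasing by 2 each time), so 10, 12, 16, 22, 30 → 40.
Third slot: -17, -23, -29, -35, -41 → -47 (−6 each step).
Putting it together: [-33; 40; -47].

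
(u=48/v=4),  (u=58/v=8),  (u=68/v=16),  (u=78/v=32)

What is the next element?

(u=88/v=64)

U: 48, 58, 68, 78 → 88 (+10 each step).
V goes 4, 8, 16, 32 → 64 (×2 each step).
Putting it together: (u=88/v=64).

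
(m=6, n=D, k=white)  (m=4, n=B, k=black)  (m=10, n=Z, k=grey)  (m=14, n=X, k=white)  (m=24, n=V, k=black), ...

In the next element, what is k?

K: white, black, grey, white, black → grey (repeats white → black → grey).

grey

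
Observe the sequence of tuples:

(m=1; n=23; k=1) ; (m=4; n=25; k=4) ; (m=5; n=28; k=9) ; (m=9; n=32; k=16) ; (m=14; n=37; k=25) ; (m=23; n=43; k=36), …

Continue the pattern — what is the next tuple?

M: each term is the sum of the two before it, so 1, 4, 5, 9, 14, 23 → 37.
N: differences are 2, 3, 4, … (increasing by 1 each time); 23, 25, 28, 32, 37, 43 → 50.
K: perfect squares: 1², 2², 3², …, so 1, 4, 9, 16, 25, 36 → 49.
Combining the parts gives (m=37; n=50; k=49).

(m=37; n=50; k=49)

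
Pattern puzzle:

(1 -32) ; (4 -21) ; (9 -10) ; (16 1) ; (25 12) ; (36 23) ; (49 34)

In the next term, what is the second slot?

Second slot: +11 each step, so -32, -21, -10, 1, 12, 23, 34 → 45.

45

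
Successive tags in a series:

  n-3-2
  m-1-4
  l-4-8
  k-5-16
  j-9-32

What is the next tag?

Letter goes n, m, l, k, j → i (letters move back 1 place in the alphabet).
For the second component, each term is the sum of the two before it: 3, 1, 4, 5, 9 → 14.
Third component: ×2 each step, so 2, 4, 8, 16, 32 → 64.
So the next tag is i-14-64.

i-14-64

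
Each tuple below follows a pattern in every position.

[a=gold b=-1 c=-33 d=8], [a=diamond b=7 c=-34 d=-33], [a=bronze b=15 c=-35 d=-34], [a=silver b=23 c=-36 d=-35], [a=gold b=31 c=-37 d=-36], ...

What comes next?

A goes gold, diamond, bronze, silver, gold → diamond (repeats gold → diamond → bronze → silver).
B: -1, 7, 15, 23, 31 → 39 (+8 each step).
For the c, −1 each step: -33, -34, -35, -36, -37 → -38.
D: 8, -33, -34, -35, -36 → -37 (always the previous value of the c).
Combining the parts gives [a=diamond b=39 c=-38 d=-37].

[a=diamond b=39 c=-38 d=-37]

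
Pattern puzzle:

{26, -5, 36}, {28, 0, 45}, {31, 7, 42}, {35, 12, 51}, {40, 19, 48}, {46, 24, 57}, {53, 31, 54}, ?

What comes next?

{61, 36, 63}

First component: differences are 2, 3, 4, … (increasing by 1 each time), so 26, 28, 31, 35, 40, 46, 53 → 61.
Second component — alternating steps +5, +7, +5, +7, …: -5, 0, 7, 12, 19, 24, 31 → 36.
Third component: alternating steps +9, −3, +9, −3, …; 36, 45, 42, 51, 48, 57, 54 → 63.
Combining the parts gives {61, 36, 63}.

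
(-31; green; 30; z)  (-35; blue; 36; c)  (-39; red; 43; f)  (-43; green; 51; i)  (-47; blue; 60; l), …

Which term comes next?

First component: −4 each step, so -31, -35, -39, -43, -47 → -51.
Colour — repeats green → blue → red: green, blue, red, green, blue → red.
Third component: 30, 36, 43, 51, 60 → 70 (differences are 6, 7, 8, … (increasing by 1 each time)).
Letter goes z, c, f, i, l → o (letters move forward 3 places in the alphabet, wrapping Z→A).
Putting it together: (-51; red; 70; o).

(-51; red; 70; o)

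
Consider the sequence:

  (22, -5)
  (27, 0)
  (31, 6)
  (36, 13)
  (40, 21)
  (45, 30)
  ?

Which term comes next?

(49, 40)

First slot — alternating steps +5, +4, +5, +4, …: 22, 27, 31, 36, 40, 45 → 49.
Second slot: -5, 0, 6, 13, 21, 30 → 40 (differences are 5, 6, 7, … (increasing by 1 each time)).
Putting it together: (49, 40).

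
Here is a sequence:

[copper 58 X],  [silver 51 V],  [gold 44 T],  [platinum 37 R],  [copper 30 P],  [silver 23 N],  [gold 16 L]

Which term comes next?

[platinum 9 J]

For the metal, repeats copper → silver → gold → platinum: copper, silver, gold, platinum, copper, silver, gold → platinum.
Second part: −7 each step; 58, 51, 44, 37, 30, 23, 16 → 9.
Letter: letters move back 2 places in the alphabet, so X, V, T, R, P, N, L → J.
Putting it together: [platinum 9 J].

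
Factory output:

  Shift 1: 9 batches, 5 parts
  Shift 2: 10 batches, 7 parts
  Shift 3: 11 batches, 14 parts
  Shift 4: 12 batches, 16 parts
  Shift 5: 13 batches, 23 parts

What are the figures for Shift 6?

Batches — +1 each step: 9, 10, 11, 12, 13 → 14.
Parts goes 5, 7, 14, 16, 23 → 25 (alternating steps +2, +7, +2, +7, …).
Putting it together: 14 batches, 25 parts.

14 batches, 25 parts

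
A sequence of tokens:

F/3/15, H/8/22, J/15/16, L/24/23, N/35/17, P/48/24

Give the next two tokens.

For the letter, letters move forward 2 places in the alphabet: F, H, J, L, N, P → R → T.
Second component: 3, 8, 15, 24, 35, 48 → 63 → 80 (differences are 5, 7, 9, … (increasing by 2 each time)).
Third component: alternating steps +7, −6, +7, −6, …, so 15, 22, 16, 23, 17, 24 → 18 → 25.
Putting the parts together: R/63/18 and then T/80/25.

R/63/18, T/80/25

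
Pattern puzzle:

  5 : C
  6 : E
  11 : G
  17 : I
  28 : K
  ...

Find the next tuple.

45 : M

First slot: 5, 6, 11, 17, 28 → 45 (each term is the sum of the two before it).
Letter — letters move forward 2 places in the alphabet: C, E, G, I, K → M.
So the next tuple is 45 : M.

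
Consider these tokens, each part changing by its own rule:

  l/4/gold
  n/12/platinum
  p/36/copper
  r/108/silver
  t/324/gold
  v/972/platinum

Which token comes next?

x/2916/copper

Letter — letters move forward 2 places in the alphabet: l, n, p, r, t, v → x.
Second component: ×3 each step; 4, 12, 36, 108, 324, 972 → 2916.
For the metal, repeats gold → platinum → copper → silver: gold, platinum, copper, silver, gold, platinum → copper.
Combining the parts gives x/2916/copper.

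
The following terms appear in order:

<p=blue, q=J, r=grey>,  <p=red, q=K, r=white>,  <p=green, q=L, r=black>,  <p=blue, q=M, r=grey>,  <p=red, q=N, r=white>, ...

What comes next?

<p=green, q=O, r=black>

P: blue, red, green, blue, red → green (repeats blue → red → green).
Q — letters move forward 1 place in the alphabet: J, K, L, M, N → O.
R goes grey, white, black, grey, white → black (repeats grey → white → black).
Putting it together: <p=green, q=O, r=black>.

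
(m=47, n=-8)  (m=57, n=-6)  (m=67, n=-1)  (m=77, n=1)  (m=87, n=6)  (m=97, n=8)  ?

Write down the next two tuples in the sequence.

(m=107, n=13), (m=117, n=15)

M goes 47, 57, 67, 77, 87, 97 → 107 → 117 (+10 each step).
N: alternating steps +2, +5, +2, +5, …, so -8, -6, -1, 1, 6, 8 → 13 → 15.
So the next two tuples are (m=107, n=13) and (m=117, n=15).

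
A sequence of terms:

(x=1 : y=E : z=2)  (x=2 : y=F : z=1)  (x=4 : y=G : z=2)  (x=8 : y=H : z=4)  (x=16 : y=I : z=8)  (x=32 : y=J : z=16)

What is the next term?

For the x, ×2 each step: 1, 2, 4, 8, 16, 32 → 64.
For the y, letters move forward 1 place in the alphabet: E, F, G, H, I, J → K.
Z goes 2, 1, 2, 4, 8, 16 → 32 (always the previous value of the x).
So the next term is (x=64 : y=K : z=32).

(x=64 : y=K : z=32)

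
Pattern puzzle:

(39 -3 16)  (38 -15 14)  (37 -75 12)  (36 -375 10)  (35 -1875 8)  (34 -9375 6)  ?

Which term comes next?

(33 -46875 4)

First coordinate: 39, 38, 37, 36, 35, 34 → 33 (−1 each step).
For the second coordinate, ×5 each step: -3, -15, -75, -375, -1875, -9375 → -46875.
Third coordinate goes 16, 14, 12, 10, 8, 6 → 4 (−2 each step).
So the next term is (33 -46875 4).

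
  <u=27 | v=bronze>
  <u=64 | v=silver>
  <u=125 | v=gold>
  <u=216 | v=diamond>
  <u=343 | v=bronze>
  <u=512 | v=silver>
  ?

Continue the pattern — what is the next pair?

<u=729 | v=gold>

U: perfect cubes: 3³, 4³, 5³, …, so 27, 64, 125, 216, 343, 512 → 729.
V: repeats bronze → silver → gold → diamond, so bronze, silver, gold, diamond, bronze, silver → gold.
Putting it together: <u=729 | v=gold>.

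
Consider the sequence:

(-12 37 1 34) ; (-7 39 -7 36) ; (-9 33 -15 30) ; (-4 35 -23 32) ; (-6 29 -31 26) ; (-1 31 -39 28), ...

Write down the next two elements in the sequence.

(-3 25 -47 22), (2 27 -55 24)

First coordinate: alternating steps +5, −2, +5, −2, …, so -12, -7, -9, -4, -6, -1 → -3 → 2.
Second coordinate goes 37, 39, 33, 35, 29, 31 → 25 → 27 (alternating steps +2, −6, +2, −6, …).
Third coordinate goes 1, -7, -15, -23, -31, -39 → -47 → -55 (−8 each step).
Fourth coordinate — always 3 less than the second coordinate: 34, 36, 30, 32, 26, 28 → 22 → 24.
So the next two elements are (-3 25 -47 22) and (2 27 -55 24).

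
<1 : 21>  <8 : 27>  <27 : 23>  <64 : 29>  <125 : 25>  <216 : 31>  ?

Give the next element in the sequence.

First component goes 1, 8, 27, 64, 125, 216 → 343 (perfect cubes: 1³, 2³, 3³, …).
Second component goes 21, 27, 23, 29, 25, 31 → 27 (alternating steps +6, −4, +6, −4, …).
Combining the parts gives <343 : 27>.

<343 : 27>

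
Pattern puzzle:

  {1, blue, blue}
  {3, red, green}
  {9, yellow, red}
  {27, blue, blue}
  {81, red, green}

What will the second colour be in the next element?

Second colour: repeats blue → green → red; blue, green, red, blue, green → red.

red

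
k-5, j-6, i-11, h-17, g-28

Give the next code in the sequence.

Letter — letters move back 1 place in the alphabet: k, j, i, h, g → f.
Second component — each term is the sum of the two before it: 5, 6, 11, 17, 28 → 45.
So the next code is f-45.

f-45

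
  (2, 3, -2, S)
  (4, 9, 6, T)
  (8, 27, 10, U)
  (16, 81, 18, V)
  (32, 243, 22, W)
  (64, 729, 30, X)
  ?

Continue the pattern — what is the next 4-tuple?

(128, 2187, 34, Y)

First entry: ×2 each step; 2, 4, 8, 16, 32, 64 → 128.
Second entry goes 3, 9, 27, 81, 243, 729 → 2187 (×3 each step).
Third entry: alternating steps +8, +4, +8, +4, …; -2, 6, 10, 18, 22, 30 → 34.
Letter: S, T, U, V, W, X → Y (letters move forward 1 place in the alphabet).
So the next 4-tuple is (128, 2187, 34, Y).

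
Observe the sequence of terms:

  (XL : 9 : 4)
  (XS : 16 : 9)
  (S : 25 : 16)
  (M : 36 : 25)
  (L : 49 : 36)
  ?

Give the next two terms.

Size: runs through clothing sizes XS→XL, so XL, XS, S, M, L → XL → XS.
Second value: perfect squares: 3², 4², 5², …; 9, 16, 25, 36, 49 → 64 → 81.
Third value: perfect squares: 2², 3², 4², …, so 4, 9, 16, 25, 36 → 49 → 64.
Putting the parts together: (XL : 64 : 49) and then (XS : 81 : 64).

(XL : 64 : 49), (XS : 81 : 64)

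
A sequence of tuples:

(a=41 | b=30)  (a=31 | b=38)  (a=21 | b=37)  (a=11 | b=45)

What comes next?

For the a, −10 each step: 41, 31, 21, 11 → 1.
For the b, alternating steps +8, −1, +8, −1, …: 30, 38, 37, 45 → 44.
Putting it together: (a=1 | b=44).

(a=1 | b=44)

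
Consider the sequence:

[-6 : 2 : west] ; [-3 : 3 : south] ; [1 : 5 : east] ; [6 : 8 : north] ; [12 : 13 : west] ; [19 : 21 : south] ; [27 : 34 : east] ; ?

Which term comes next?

First slot: -6, -3, 1, 6, 12, 19, 27 → 36 (differences are 3, 4, 5, … (increasing by 1 each time)).
Second slot: each term is the sum of the two before it, so 2, 3, 5, 8, 13, 21, 34 → 55.
Direction — repeats west → south → east → north: west, south, east, north, west, south, east → north.
So the next term is [36 : 55 : north].

[36 : 55 : north]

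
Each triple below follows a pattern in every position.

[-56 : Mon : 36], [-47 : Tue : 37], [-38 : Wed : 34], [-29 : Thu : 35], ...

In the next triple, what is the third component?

First component — +9 each step: -56, -47, -38, -29 → -20.
Day: runs through the weekdays Mon→Sun; Mon, Tue, Wed, Thu → Fri.
Third component — alternating steps +1, −3, +1, −3, …: 36, 37, 34, 35 → 32.

32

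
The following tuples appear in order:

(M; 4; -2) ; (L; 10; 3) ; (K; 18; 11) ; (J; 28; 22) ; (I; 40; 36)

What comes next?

(H; 54; 53)

For the letter, letters move back 1 place in the alphabet: M, L, K, J, I → H.
Second coordinate goes 4, 10, 18, 28, 40 → 54 (differences are 6, 8, 10, … (increasing by 2 each time)).
Third coordinate goes -2, 3, 11, 22, 36 → 53 (differences are 5, 8, 11, … (increasing by 3 each time)).
Putting it together: (H; 54; 53).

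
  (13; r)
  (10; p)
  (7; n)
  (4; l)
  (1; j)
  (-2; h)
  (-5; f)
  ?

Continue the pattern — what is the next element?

First slot: 13, 10, 7, 4, 1, -2, -5 → -8 (−3 each step).
Letter: r, p, n, l, j, h, f → d (letters move back 2 places in the alphabet).
So the next element is (-8; d).

(-8; d)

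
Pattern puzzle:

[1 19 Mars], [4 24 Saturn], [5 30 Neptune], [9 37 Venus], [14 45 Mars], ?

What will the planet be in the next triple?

Planet: Mars, Saturn, Neptune, Venus, Mars → Saturn (repeats Mars → Saturn → Neptune → Venus).

Saturn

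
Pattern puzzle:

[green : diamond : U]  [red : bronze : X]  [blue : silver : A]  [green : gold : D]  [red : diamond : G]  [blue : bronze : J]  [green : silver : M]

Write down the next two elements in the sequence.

Colour: repeats green → red → blue, so green, red, blue, green, red, blue, green → red → blue.
Rank: repeats diamond → bronze → silver → gold; diamond, bronze, silver, gold, diamond, bronze, silver → gold → diamond.
Letter: letters move forward 3 places in the alphabet, wrapping Z→A, so U, X, A, D, G, J, M → P → S.
Putting the parts together: [red : gold : P] and then [blue : diamond : S].

[red : gold : P], [blue : diamond : S]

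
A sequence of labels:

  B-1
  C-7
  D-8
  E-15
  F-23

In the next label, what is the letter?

G

Letter goes B, C, D, E, F → G (letters move forward 1 place in the alphabet).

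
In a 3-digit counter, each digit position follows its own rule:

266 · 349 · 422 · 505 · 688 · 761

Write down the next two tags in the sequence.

First digit — +1 each step, mod 10: 2, 3, 4, 5, 6, 7 → 8 → 9.
Second digit: −2 each step, mod 10, so 6, 4, 2, 0, 8, 6 → 4 → 2.
Third digit: 6, 9, 2, 5, 8, 1 → 4 → 7 (+3 each step, mod 10).
Putting the parts together: 844 and then 927.

844 then 927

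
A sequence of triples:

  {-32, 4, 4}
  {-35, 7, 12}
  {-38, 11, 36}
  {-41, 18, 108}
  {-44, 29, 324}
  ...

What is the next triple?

First coordinate: −3 each step, so -32, -35, -38, -41, -44 → -47.
Second coordinate: each term is the sum of the two before it, so 4, 7, 11, 18, 29 → 47.
Third coordinate: 4, 12, 36, 108, 324 → 972 (×3 each step).
So the next triple is {-47, 47, 972}.

{-47, 47, 972}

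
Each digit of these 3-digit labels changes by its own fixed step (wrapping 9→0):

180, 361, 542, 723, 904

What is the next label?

First digit: 1, 3, 5, 7, 9 → 1 (+2 each step, mod 10).
Second digit: −2 each step, mod 10, so 8, 6, 4, 2, 0 → 8.
Third digit: +1 each step, mod 10, so 0, 1, 2, 3, 4 → 5.
Combining the parts gives 185.

185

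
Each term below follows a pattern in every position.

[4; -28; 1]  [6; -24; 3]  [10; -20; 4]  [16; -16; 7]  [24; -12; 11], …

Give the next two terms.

[34; -8; 18], [46; -4; 29]

First part: 4, 6, 10, 16, 24 → 34 → 46 (differences are 2, 4, 6, … (increasing by 2 each time)).
Second part: -28, -24, -20, -16, -12 → -8 → -4 (+4 each step).
Third part: 1, 3, 4, 7, 11 → 18 → 29 (each term is the sum of the two before it).
So the next two terms are [34; -8; 18] and [46; -4; 29].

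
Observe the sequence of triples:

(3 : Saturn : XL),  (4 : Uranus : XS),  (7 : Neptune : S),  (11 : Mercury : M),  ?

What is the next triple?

(18 : Venus : L)

First coordinate: each term is the sum of the two before it, so 3, 4, 7, 11 → 18.
Planet: Saturn, Uranus, Neptune, Mercury → Venus (runs through the planets Mercury→Neptune).
Size: XL, XS, S, M → L (runs through clothing sizes XS→XL).
Putting it together: (18 : Venus : L).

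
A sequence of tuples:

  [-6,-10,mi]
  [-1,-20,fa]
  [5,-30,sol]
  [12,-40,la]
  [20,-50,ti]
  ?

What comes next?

[29,-60,do]

For the first slot, differences are 5, 6, 7, … (increasing by 1 each time): -6, -1, 5, 12, 20 → 29.
Second slot goes -10, -20, -30, -40, -50 → -60 (−10 each step).
Note goes mi, fa, sol, la, ti → do (runs through the solfège scale do→ti).
So the next tuple is [29,-60,do].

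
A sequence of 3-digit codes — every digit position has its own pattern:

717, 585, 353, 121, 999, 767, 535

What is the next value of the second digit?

0

First digit: 7, 5, 3, 1, 9, 7, 5 → 3 (−2 each step, mod 10).
Second digit: 1, 8, 5, 2, 9, 6, 3 → 0 (−3 each step, mod 10).
Third digit — −2 each step, mod 10: 7, 5, 3, 1, 9, 7, 5 → 3.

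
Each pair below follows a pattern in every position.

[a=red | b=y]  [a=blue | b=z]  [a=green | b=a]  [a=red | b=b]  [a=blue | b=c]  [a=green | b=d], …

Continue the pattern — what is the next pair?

A: repeats red → blue → green, so red, blue, green, red, blue, green → red.
B goes y, z, a, b, c, d → e (letters move forward 1 place in the alphabet, wrapping Z→A).
So the next pair is [a=red | b=e].

[a=red | b=e]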